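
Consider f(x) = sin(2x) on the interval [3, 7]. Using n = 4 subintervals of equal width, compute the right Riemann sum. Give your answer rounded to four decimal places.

Δx = (7 − 3)/4 = 1.
Right endpoints: 4, 5, 6, 7.
f(4) ≈ 0.9894, f(5) ≈ -0.5440, f(6) ≈ -0.5366, f(7) ≈ 0.9906.
Sum = Δx · [f(4) + f(5) + f(6) + f(7)].
Sum ≈ 0.8994.

0.8994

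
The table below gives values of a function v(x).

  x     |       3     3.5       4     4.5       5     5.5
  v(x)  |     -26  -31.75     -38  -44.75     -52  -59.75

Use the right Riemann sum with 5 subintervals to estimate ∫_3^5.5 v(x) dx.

-113.125

Δx = 0.5.
Sum = 0.5·[(-31.75) + (-38) + (-44.75) + (-52) + (-59.75)] = -113.125.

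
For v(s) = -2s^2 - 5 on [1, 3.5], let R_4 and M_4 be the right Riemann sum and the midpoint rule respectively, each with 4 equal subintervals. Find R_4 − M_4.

-7.51953125

R_4 = -47.7734375.
M_4 = -40.25390625.
R_4 − M_4 = -7.51953125.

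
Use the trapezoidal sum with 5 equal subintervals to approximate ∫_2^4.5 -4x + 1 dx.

-30

Δx = (4.5 − 2)/5 = 0.5.
f(2) = -7, f(2.5) = -9, f(3) = -11, f(3.5) = -13, f(4) = -15, f(4.5) = -17.
T_5 = (Δx/2)·[f(x_0) + 2f(x_1) + ... + 2f(x_{4}) + f(x_5)].
Sum = -30.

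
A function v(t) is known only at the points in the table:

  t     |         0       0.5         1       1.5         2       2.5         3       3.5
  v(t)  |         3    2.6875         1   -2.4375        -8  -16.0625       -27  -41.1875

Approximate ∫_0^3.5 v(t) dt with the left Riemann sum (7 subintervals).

Δt = 0.5.
Sum = 0.5·[3 + 2.6875 + 1 + (-2.4375) + (-8) + (-16.0625) + (-27)] = -23.40625.

-23.40625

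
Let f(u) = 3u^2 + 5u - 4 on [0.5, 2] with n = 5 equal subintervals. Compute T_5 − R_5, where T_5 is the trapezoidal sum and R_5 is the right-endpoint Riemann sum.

T_5 = 11.3175.
R_5 = 14.13.
T_5 − R_5 = -2.8125.

-2.8125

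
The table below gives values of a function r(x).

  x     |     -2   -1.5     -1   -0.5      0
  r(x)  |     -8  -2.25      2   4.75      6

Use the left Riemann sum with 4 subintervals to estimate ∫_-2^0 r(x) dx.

-1.75

Δx = 0.5.
Sum = 0.5·[(-8) + (-2.25) + 2 + 4.75] = -1.75.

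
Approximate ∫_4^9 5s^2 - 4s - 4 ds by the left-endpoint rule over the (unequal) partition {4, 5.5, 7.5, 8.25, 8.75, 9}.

763.546875

Subinterval widths: 1.5, 2, 0.75, 0.5, 0.25.
Left endpoints: 4, 5.5, 7.5, 8.25, 8.75.
f(4) = 60, f(5.5) = 125.25, f(7.5) = 247.25, f(8.25) = 303.3125, f(8.75) = 343.8125.
Sum = Σ Δs_i · f(s_i).
Sum = 763.546875.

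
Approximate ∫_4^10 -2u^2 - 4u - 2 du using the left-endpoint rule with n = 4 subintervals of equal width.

Δu = (10 − 4)/4 = 1.5.
Left endpoints: 4, 5.5, 7, 8.5.
f(4) = -50, f(5.5) = -84.5, f(7) = -128, f(8.5) = -180.5.
Sum = Δu · [f(4) + f(5.5) + f(7) + f(8.5)].
Sum = -664.5.

-664.5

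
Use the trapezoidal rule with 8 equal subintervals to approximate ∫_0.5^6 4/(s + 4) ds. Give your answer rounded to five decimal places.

Δs = (6 − 0.5)/8 = 0.6875.
f(0.5) = 8/9, f(1.1875) = 64/83, f(1.875) = 32/47, f(2.5625) = 64/105, f(3.25) = 16/29, f(3.9375) = 64/127, f(4.625) = 32/69, f(5.3125) = 64/149, f(6) = 0.4.
T_8 = (Δs/2)·[f(s_0) + 2f(s_1) + ... + 2f(s_{7}) + f(s_8)].
Sum ≈ 3.20022.

3.20022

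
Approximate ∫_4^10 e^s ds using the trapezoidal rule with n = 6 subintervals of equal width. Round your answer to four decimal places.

23773.0490

Δs = (10 − 4)/6 = 1.
f(4) ≈ 54.5982, f(5) ≈ 148.4132, f(6) ≈ 403.4288, f(7) ≈ 1096.6332, f(8) ≈ 2980.9580, f(9) ≈ 8103.0839, f(10) ≈ 22026.4658.
T_6 = (Δs/2)·[f(s_0) + 2f(s_1) + ... + 2f(s_{5}) + f(s_6)].
Sum ≈ 23773.0490.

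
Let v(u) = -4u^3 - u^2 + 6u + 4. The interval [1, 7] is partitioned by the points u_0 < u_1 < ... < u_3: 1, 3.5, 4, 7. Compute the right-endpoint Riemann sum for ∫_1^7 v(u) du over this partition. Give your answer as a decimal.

-4643.875

Subinterval widths: 2.5, 0.5, 3.
Right endpoints: 3.5, 4, 7.
v(3.5) = -158.75, v(4) = -244, v(7) = -1375.
Sum = Σ Δu_i · v(u_i).
Sum = -4643.875.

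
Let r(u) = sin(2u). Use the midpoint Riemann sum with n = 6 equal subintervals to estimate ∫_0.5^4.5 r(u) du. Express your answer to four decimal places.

Δu = (4.5 − 0.5)/6 = 2/3.
Midpoints: 5/6, 1.5, 13/6, 17/6, 3.5, 25/6.
r(5/6) ≈ 0.9954, r(1.5) ≈ 0.1411, r(13/6) ≈ -0.9290, r(17/6) ≈ -0.5782, r(3.5) ≈ 0.6570, r(25/6) ≈ 0.8873.
Sum = Δu · [r(5/6) + r(1.5) + r(13/6) + ...].
Sum ≈ 0.7824.

0.7824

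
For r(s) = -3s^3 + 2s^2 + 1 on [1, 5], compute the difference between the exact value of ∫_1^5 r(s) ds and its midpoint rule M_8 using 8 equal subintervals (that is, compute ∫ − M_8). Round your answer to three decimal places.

-2.083

Exact integral: ∫_1^5 r(s) ds ≈ -381.33333.
M_8 = -379.25.
Error ≈ -381.33333 − (-379.25) ≈ -2.083.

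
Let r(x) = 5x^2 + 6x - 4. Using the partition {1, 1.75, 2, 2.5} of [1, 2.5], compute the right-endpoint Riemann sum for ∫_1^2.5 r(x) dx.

Subinterval widths: 0.75, 0.25, 0.5.
Right endpoints: 1.75, 2, 2.5.
r(1.75) = 21.8125, r(2) = 28, r(2.5) = 42.25.
Sum = Σ Δx_i · r(x_i).
Sum = 44.484375.

44.484375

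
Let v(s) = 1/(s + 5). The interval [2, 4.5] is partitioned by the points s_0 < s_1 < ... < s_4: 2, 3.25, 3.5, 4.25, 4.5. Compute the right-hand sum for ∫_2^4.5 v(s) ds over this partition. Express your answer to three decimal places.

0.288

Subinterval widths: 1.25, 0.25, 0.75, 0.25.
Right endpoints: 3.25, 3.5, 4.25, 4.5.
v(3.25) = 4/33, v(3.5) = 2/17, v(4.25) = 4/37, v(4.5) = 2/19.
Sum = Σ Δs_i · v(s_i).
Sum ≈ 0.288.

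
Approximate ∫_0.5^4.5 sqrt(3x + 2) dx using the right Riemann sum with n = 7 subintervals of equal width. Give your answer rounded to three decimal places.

12.685

Δx = (4.5 − 0.5)/7 = 4/7.
Right endpoints: 15/14, 23/14, 31/14, 39/14, 47/14, 55/14, 4.5.
f(15/14) ≈ 2.283, f(23/14) ≈ 2.632, f(31/14) ≈ 2.940, f(39/14) ≈ 3.218, f(47/14) ≈ 3.474, f(55/14) ≈ 3.713, f(4.5) ≈ 3.937.
Sum = Δx · [f(15/14) + f(23/14) + f(31/14) + ...].
Sum ≈ 12.685.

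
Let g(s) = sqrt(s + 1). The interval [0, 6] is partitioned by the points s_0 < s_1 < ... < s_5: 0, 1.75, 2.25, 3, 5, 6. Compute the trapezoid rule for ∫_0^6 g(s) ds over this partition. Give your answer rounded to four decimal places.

Subinterval widths: 1.75, 0.5, 0.75, 2, 1.
g(0) ≈ 1.0000, g(1.75) ≈ 1.6583, g(2.25) ≈ 1.8028, g(3) ≈ 2.0000, g(5) ≈ 2.4495, g(6) ≈ 2.6458.
On each subinterval the trapezoid contributes (Δs_i/2)·[g(s_{i-1}) + g(s_i)].
Sum ≈ 11.6144.

11.6144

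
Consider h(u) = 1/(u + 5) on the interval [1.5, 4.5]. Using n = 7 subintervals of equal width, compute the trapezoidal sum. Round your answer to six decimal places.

Δu = (4.5 − 1.5)/7 = 3/7.
h(1.5) = 2/13, h(27/14) = 14/97, h(33/14) = 14/103, h(39/14) = 14/109, h(45/14) = 14/115, h(51/14) = 14/121, h(57/14) = 14/127, h(4.5) = 2/19.
T_7 = (Δu/2)·[h(u_0) + 2h(u_1) + ... + 2h(u_{6}) + h(u_7)].
Sum ≈ 0.379682.

0.379682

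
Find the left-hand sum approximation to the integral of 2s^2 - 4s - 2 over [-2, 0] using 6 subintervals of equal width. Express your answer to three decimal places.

Δs = (0 − (-2))/6 = 1/3.
Left endpoints: -2, -5/3, -4/3, -1, -2/3, -1/3.
f(-2) = 14, f(-5/3) = 92/9, f(-4/3) = 62/9, f(-1) = 4, f(-2/3) = 14/9, f(-1/3) = -4/9.
Sum = Δs · [f(-2) + f(-5/3) + f(-4/3) + ...].
Sum ≈ 12.074.

12.074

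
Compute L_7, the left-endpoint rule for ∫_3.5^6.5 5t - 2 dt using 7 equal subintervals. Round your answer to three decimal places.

Δt = (6.5 − 3.5)/7 = 3/7.
Left endpoints: 3.5, 55/14, 61/14, 67/14, 73/14, 79/14, 85/14.
f(3.5) = 15.5, f(55/14) = 247/14, f(61/14) = 277/14, f(67/14) = 307/14, f(73/14) = 337/14, f(79/14) = 367/14, f(85/14) = 397/14.
Sum = Δt · [f(3.5) + f(55/14) + f(61/14) + ...].
Sum ≈ 65.786.

65.786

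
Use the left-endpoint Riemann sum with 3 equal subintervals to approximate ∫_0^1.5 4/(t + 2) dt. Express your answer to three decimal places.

Δt = (1.5 − 0)/3 = 0.5.
Left endpoints: 0, 0.5, 1.
f(0) = 2, f(0.5) = 1.6, f(1) = 4/3.
Sum = Δt · [f(0) + f(0.5) + f(1)].
Sum ≈ 2.467.

2.467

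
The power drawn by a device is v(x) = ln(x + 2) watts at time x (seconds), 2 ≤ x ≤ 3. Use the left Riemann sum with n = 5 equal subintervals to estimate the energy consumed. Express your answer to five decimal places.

1.47953

Δx = (3 − 2)/5 = 0.2.
Left endpoints: 2, 2.2, 2.4, 2.6, 2.8.
v(2) ≈ 1.38629, v(2.2) ≈ 1.43508, v(2.4) ≈ 1.48160, v(2.6) ≈ 1.52606, v(2.8) ≈ 1.56862.
Sum = Δx · [v(2) + v(2.2) + v(2.4) + v(2.6) + v(2.8)].
Sum ≈ 1.47953.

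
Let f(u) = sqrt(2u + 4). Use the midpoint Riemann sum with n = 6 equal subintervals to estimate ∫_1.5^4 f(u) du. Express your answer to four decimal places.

Δu = (4 − 1.5)/6 = 5/12.
Midpoints: 41/24, 2.125, 61/24, 71/24, 3.375, 91/24.
f(41/24) ≈ 2.7234, f(2.125) ≈ 2.8723, f(61/24) ≈ 3.0139, f(71/24) ≈ 3.1491, f(3.375) ≈ 3.2787, f(91/24) ≈ 3.4034.
Sum = Δu · [f(41/24) + f(2.125) + f(61/24) + ...].
Sum ≈ 7.6836.

7.6836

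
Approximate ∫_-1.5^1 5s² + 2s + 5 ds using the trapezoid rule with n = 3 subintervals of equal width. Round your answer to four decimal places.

Δs = (1 − (-1.5))/3 = 5/6.
f(-1.5) = 13.25, f(-2/3) = 53/9, f(1/6) = 197/36, f(1) = 12.
T_3 = (Δs/2)·[f(s_0) + 2f(s_1) + 2f(s_2) + f(s_3)].
Sum ≈ 19.9884.

19.9884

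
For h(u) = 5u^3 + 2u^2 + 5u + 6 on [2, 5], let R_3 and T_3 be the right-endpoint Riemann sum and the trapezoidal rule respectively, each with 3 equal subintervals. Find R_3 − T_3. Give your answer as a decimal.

R_3 = 1258.
T_3 = 937.
R_3 − T_3 = 321.

321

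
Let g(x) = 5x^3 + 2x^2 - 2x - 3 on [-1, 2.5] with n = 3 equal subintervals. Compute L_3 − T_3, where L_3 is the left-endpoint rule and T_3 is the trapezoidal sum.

-50.53125

L_3 ≈ 2.9004630.
T_3 ≈ 53.4317130.
L_3 − T_3 = -50.53125.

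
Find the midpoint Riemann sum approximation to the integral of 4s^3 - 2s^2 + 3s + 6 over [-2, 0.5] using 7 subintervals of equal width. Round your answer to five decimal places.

Δs = (0.5 − (-2))/7 = 5/14.
Midpoints: -51/28, -41/28, -31/28, -0.75, -11/28, -1/28, 9/28.
f(-51/28) = -166125/5488, f(-41/28) = -83635/5488, f(-31/28) = -28545/5488, f(-0.75) = 0.9375, f(-11/28) = 23435/5488, f(-1/28) = 32325/5488, f(9/28) = 37815/5488.
Sum = Δs · [f(-51/28) + f(-41/28) + f(-31/28) + ...].
Sum ≈ -11.68686.

-11.68686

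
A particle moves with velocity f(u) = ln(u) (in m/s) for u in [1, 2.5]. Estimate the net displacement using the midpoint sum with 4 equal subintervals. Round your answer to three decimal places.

0.794

Δu = (2.5 − 1)/4 = 0.375.
Midpoints: 1.1875, 1.5625, 1.9375, 2.3125.
f(1.1875) ≈ 0.172, f(1.5625) ≈ 0.446, f(1.9375) ≈ 0.661, f(2.3125) ≈ 0.838.
Sum = Δu · [f(1.1875) + f(1.5625) + f(1.9375) + f(2.3125)].
Sum ≈ 0.794.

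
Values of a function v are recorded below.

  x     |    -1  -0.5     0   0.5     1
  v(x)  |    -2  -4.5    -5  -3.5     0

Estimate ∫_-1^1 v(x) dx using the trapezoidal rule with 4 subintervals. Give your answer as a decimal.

-7

Δx = 0.5.
T_4 = (0.5/2)·[(-2) + 2·(-4.5) + 2·(-5) + 2·(-3.5) + 0] = -7.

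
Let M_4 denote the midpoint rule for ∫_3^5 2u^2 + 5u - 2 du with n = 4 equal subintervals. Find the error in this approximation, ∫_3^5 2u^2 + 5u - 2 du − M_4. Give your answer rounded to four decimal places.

0.0833

Exact integral: ∫_3^5 f(u) du ≈ 101.333333.
M_4 = 101.25.
Error ≈ 101.333333 − 101.25 ≈ 0.0833.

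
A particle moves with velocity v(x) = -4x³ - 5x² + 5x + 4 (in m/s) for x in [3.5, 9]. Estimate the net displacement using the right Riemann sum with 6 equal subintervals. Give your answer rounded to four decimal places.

Δx = (9 − 3.5)/6 = 11/12.
Right endpoints: 53/12, 16/3, 6.25, 43/6, 97/12, 9.
v(53/12) = -11234/27, v(16/3) = -19396/27, v(6.25) = -1136.625, v(43/6) = -182447/108, v(97/12) = -258655/108, v(9) = -3272.
Sum = Δx · [v(53/12) + v(16/3) + v(6.25) + ...].
Sum ≈ -8825.0683.

-8825.0683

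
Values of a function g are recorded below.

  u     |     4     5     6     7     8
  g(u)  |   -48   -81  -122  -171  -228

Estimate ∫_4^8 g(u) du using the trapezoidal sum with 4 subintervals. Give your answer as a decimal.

Δu = 1.
T_4 = (1/2)·[(-48) + 2·(-81) + 2·(-122) + 2·(-171) + (-228)] = -512.

-512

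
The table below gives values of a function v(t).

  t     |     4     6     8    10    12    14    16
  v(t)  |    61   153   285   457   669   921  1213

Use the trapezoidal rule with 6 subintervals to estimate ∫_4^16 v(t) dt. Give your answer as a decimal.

Δt = 2.
T_6 = (2/2)·[61 + 2·153 + 2·285 + 2·457 + 2·669 + 2·921 + 1213] = 6244.

6244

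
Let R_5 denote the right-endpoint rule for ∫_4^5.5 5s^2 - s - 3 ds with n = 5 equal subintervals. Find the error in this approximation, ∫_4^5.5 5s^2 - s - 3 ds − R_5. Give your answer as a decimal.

-10.575

Exact integral: ∫_4^5.5 f(s) ds = 159.
R_5 = 169.575.
Error = 159 − 169.575 = -10.575.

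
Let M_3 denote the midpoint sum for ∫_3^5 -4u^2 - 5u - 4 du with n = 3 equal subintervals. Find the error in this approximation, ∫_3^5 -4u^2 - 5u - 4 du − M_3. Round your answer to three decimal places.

Exact integral: ∫_3^5 f(u) du ≈ -178.66667.
M_3 ≈ -178.37037.
Error ≈ -178.66667 − (-178.37037) ≈ -0.296.

-0.296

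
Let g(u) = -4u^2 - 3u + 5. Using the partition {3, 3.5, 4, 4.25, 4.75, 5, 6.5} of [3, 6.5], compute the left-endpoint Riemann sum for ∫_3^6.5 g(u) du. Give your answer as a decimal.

Subinterval widths: 0.5, 0.5, 0.25, 0.5, 0.25, 1.5.
Left endpoints: 3, 3.5, 4, 4.25, 4.75, 5.
g(3) = -40, g(3.5) = -54.5, g(4) = -71, g(4.25) = -80, g(4.75) = -99.5, g(5) = -110.
Sum = Σ Δu_i · g(u_i).
Sum = -294.875.

-294.875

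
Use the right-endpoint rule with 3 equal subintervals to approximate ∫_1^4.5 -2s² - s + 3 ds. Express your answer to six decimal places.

Δs = (4.5 − 1)/3 = 7/6.
Right endpoints: 13/6, 10/3, 4.5.
f(13/6) = -77/9, f(10/3) = -203/9, f(4.5) = -42.
Sum = Δs · [f(13/6) + f(10/3) + f(4.5)].
Sum ≈ -85.296296.

-85.296296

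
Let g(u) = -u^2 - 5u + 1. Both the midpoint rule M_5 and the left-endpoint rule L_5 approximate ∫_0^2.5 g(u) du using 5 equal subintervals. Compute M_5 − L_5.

M_5 = -18.28125.
L_5 = -13.75.
M_5 − L_5 = -4.53125.

-4.53125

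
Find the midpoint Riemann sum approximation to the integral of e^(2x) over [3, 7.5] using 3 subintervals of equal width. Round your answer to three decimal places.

Δx = (7.5 − 3)/3 = 1.5.
Midpoints: 3.75, 5.25, 6.75.
f(3.75) ≈ 1808.042, f(5.25) ≈ 36315.503, f(6.75) ≈ 729416.370.
Sum = Δx · [f(3.75) + f(5.25) + f(6.75)].
Sum ≈ 1151309.872.

1151309.872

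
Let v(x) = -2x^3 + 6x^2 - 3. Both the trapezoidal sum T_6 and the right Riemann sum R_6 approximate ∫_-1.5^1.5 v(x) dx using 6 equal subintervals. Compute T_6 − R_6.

3.375

T_6 = 5.25.
R_6 = 1.875.
T_6 − R_6 = 3.375.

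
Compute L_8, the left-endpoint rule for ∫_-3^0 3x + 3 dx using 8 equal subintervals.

Δx = (0 − (-3))/8 = 0.375.
Left endpoints: -3, -2.625, -2.25, -1.875, -1.5, -1.125, -0.75, -0.375.
f(-3) = -6, f(-2.625) = -4.875, f(-2.25) = -3.75, f(-1.875) = -2.625, f(-1.5) = -1.5, f(-1.125) = -0.375, f(-0.75) = 0.75, f(-0.375) = 1.875.
Sum = Δx · [f(-3) + f(-2.625) + f(-2.25) + ...].
Sum = -6.1875.

-6.1875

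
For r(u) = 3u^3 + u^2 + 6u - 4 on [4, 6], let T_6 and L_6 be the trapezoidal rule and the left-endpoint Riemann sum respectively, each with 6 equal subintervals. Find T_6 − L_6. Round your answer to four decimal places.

81.3333

T_6 ≈ 884.370370.
L_6 ≈ 803.037037.
T_6 − L_6 ≈ 81.3333.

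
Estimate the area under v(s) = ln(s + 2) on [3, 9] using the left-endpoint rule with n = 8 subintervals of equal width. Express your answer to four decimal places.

Δs = (9 − 3)/8 = 0.75.
Left endpoints: 3, 3.75, 4.5, 5.25, 6, 6.75, 7.5, 8.25.
v(3) ≈ 1.6094, v(3.75) ≈ 1.7492, v(4.5) ≈ 1.8718, v(5.25) ≈ 1.9810, v(6) ≈ 2.0794, v(6.75) ≈ 2.1691, v(7.5) ≈ 2.2513, v(8.25) ≈ 2.3273.
Sum = Δs · [v(3) + v(3.75) + v(4.5) + ...].
Sum ≈ 12.0289.

12.0289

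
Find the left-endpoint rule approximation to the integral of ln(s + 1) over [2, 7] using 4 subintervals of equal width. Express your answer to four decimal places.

Δs = (7 − 2)/4 = 1.25.
Left endpoints: 2, 3.25, 4.5, 5.75.
f(2) ≈ 1.0986, f(3.25) ≈ 1.4469, f(4.5) ≈ 1.7047, f(5.75) ≈ 1.9095.
Sum = Δs · [f(2) + f(3.25) + f(4.5) + f(5.75)].
Sum ≈ 7.6998.

7.6998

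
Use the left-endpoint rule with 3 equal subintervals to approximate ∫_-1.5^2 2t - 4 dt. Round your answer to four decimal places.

-16.3333

Δt = (2 − (-1.5))/3 = 7/6.
Left endpoints: -1.5, -1/3, 5/6.
f(-1.5) = -7, f(-1/3) = -14/3, f(5/6) = -7/3.
Sum = Δt · [f(-1.5) + f(-1/3) + f(5/6)].
Sum ≈ -16.3333.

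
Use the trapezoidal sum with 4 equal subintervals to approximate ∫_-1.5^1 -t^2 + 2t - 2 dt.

-7.87109375

Δt = (1 − (-1.5))/4 = 0.625.
f(-1.5) = -7.25, f(-0.875) = -4.515625, f(-0.25) = -2.5625, f(0.375) = -1.390625, f(1) = -1.
T_4 = (Δt/2)·[f(t_0) + 2f(t_1) + 2f(t_2) + 2f(t_3) + f(t_4)].
Sum = -7.87109375.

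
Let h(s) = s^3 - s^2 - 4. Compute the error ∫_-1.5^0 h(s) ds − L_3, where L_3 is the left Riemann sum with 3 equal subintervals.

1.609375

Exact integral: ∫_-1.5^0 h(s) ds = -8.390625.
L_3 = -10.
Error = -8.390625 − (-10) = 1.609375.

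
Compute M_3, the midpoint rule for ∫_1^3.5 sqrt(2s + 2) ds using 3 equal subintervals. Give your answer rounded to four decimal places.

6.3381

Δs = (3.5 − 1)/3 = 5/6.
Midpoints: 17/12, 2.25, 37/12.
f(17/12) ≈ 2.1985, f(2.25) ≈ 2.5495, f(37/12) ≈ 2.8577.
Sum = Δs · [f(17/12) + f(2.25) + f(37/12)].
Sum ≈ 6.3381.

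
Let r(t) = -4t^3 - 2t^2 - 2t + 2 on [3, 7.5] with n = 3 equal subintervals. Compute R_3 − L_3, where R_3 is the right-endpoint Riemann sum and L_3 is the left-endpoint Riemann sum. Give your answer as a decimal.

R_3 = -4756.5.
L_3 = -2232.
R_3 − L_3 = -2524.5.

-2524.5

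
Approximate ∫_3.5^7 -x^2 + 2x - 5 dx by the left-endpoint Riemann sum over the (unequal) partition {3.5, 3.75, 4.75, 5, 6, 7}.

Subinterval widths: 0.25, 1, 0.25, 1, 1.
Left endpoints: 3.5, 3.75, 4.75, 5, 6.
f(3.5) = -10.25, f(3.75) = -11.5625, f(4.75) = -18.0625, f(5) = -20, f(6) = -29.
Sum = Σ Δx_i · f(x_i).
Sum = -67.640625.

-67.640625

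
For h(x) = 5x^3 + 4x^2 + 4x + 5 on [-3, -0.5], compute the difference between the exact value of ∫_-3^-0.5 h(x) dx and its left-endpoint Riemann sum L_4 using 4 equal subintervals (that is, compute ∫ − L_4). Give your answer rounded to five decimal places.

37.80111

Exact integral: ∫_-3^-0.5 h(x) dx ≈ -70.3385417.
L_4 ≈ -108.1396484.
Error ≈ -70.3385417 − (-108.1396484) ≈ 37.80111.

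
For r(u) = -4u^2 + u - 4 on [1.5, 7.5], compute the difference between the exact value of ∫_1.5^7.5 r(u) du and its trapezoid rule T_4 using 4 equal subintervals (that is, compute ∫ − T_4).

Exact integral: ∫_1.5^7.5 r(u) du = -555.
T_4 = -564.
Error = -555 − (-564) = 9.

9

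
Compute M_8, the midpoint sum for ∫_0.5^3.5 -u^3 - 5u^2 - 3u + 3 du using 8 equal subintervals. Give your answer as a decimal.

Δu = (3.5 − 0.5)/8 = 0.375.
Midpoints: 0.6875, 1.0625, 1.4375, 1.8125, 2.1875, 2.5625, 2.9375, 3.3125.
f(0.6875) = -7171/4096, f(1.0625) = -28801/4096, f(1.4375) = -59863/4096, f(1.8125) = -101653/4096, f(2.1875) = -155467/4096, f(2.5625) = -222601/4096, f(2.9375) = -304351/4096, f(3.3125) = -402013/4096.
Sum = Δu · [f(0.6875) + f(1.0625) + f(1.4375) + ...].
Sum = -117.36328125.

-117.36328125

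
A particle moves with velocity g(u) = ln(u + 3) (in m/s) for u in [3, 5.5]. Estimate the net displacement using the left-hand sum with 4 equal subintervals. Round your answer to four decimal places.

4.8296

Δu = (5.5 − 3)/4 = 0.625.
Left endpoints: 3, 3.625, 4.25, 4.875.
g(3) ≈ 1.7918, g(3.625) ≈ 1.8909, g(4.25) ≈ 1.9810, g(4.875) ≈ 2.0637.
Sum = Δu · [g(3) + g(3.625) + g(4.25) + g(4.875)].
Sum ≈ 4.8296.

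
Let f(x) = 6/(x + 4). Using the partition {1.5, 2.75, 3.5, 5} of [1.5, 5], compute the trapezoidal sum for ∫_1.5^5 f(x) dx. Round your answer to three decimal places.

2.971

Subinterval widths: 1.25, 0.75, 1.5.
f(1.5) = 12/11, f(2.75) = 8/9, f(3.5) = 0.8, f(5) = 2/3.
On each subinterval the trapezoid contributes (Δx_i/2)·[f(x_{i-1}) + f(x_i)].
Sum ≈ 2.971.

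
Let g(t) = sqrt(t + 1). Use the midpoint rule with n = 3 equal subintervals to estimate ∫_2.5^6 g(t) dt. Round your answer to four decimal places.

Δt = (6 − 2.5)/3 = 7/6.
Midpoints: 37/12, 4.25, 65/12.
g(37/12) ≈ 2.0207, g(4.25) ≈ 2.2913, g(65/12) ≈ 2.5331.
Sum = Δt · [g(37/12) + g(4.25) + g(65/12)].
Sum ≈ 7.9860.

7.9860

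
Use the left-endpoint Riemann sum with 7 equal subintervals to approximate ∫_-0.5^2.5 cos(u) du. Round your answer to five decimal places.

Δu = (2.5 − (-0.5))/7 = 3/7.
Left endpoints: -0.5, -1/14, 5/14, 11/14, 17/14, 23/14, 29/14.
f(-0.5) ≈ 0.87758, f(-1/14) ≈ 0.99745, f(5/14) ≈ 0.93690, f(11/14) ≈ 0.70688, f(17/14) ≈ 0.34901, f(23/14) ≈ -0.07200, f(29/14) ≈ -0.47998.
Sum = Δu · [f(-0.5) + f(-1/14) + f(5/14) + ...].
Sum ≈ 1.42108.

1.42108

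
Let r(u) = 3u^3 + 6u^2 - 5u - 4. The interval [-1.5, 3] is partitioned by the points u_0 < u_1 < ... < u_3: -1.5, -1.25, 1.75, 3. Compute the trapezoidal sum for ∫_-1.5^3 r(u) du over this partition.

Subinterval widths: 0.25, 3, 1.25.
r(-1.5) = 6.875, r(-1.25) = 5.765625, r(1.75) = 21.703125, r(3) = 116.
On each subinterval the trapezoid contributes (Δu_i/2)·[r(u_{i-1}) + r(u_i)].
Sum = 128.84765625.

128.84765625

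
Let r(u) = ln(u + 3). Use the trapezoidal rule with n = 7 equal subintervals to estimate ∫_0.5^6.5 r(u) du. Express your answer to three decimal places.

Δu = (6.5 − 0.5)/7 = 6/7.
r(0.5) ≈ 1.253, r(19/14) ≈ 1.472, r(31/14) ≈ 1.651, r(43/14) ≈ 1.804, r(55/14) ≈ 1.936, r(67/14) ≈ 2.052, r(79/14) ≈ 2.157, r(6.5) ≈ 2.251.
T_7 = (Δu/2)·[r(u_0) + 2r(u_1) + ... + 2r(u_{6}) + r(u_7)].
Sum ≈ 10.992.

10.992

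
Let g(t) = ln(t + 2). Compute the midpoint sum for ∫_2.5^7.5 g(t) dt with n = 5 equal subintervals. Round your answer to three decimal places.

Δt = (7.5 − 2.5)/5 = 1.
Midpoints: 3, 4, 5, 6, 7.
g(3) ≈ 1.609, g(4) ≈ 1.792, g(5) ≈ 1.946, g(6) ≈ 2.079, g(7) ≈ 2.197.
Sum = Δt · [g(3) + g(4) + g(5) + g(6) + g(7)].
Sum ≈ 9.624.

9.624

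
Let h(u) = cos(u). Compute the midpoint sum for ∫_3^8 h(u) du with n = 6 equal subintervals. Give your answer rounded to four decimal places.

Δu = (8 − 3)/6 = 5/6.
Midpoints: 41/12, 4.25, 61/12, 71/12, 6.75, 91/12.
h(41/12) ≈ -0.9624, h(4.25) ≈ -0.4461, h(61/12) ≈ 0.3625, h(71/12) ≈ 0.9336, h(6.75) ≈ 0.8930, h(91/12) ≈ 0.2674.
Sum = Δu · [h(41/12) + h(4.25) + h(61/12) + ...].
Sum ≈ 0.8733.

0.8733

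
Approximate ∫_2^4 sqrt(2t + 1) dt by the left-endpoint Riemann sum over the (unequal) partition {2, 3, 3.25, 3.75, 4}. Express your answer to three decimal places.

4.996

Subinterval widths: 1, 0.25, 0.5, 0.25.
Left endpoints: 2, 3, 3.25, 3.75.
f(2) ≈ 2.236, f(3) ≈ 2.646, f(3.25) ≈ 2.739, f(3.75) ≈ 2.915.
Sum = Σ Δt_i · f(t_i).
Sum ≈ 4.996.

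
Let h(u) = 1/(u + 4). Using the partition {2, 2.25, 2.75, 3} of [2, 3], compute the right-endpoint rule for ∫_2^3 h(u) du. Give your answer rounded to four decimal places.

Subinterval widths: 0.25, 0.5, 0.25.
Right endpoints: 2.25, 2.75, 3.
h(2.25) = 0.16, h(2.75) = 4/27, h(3) = 1/7.
Sum = Σ Δu_i · h(u_i).
Sum ≈ 0.1498.

0.1498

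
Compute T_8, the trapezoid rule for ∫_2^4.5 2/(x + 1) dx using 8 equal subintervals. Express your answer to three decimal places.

Δx = (4.5 − 2)/8 = 0.3125.
f(2) = 2/3, f(2.3125) = 32/53, f(2.625) = 16/29, f(2.9375) = 32/63, f(3.25) = 8/17, f(3.5625) = 32/73, f(3.875) = 16/39, f(4.1875) = 32/83, f(4.5) = 4/11.
T_8 = (Δx/2)·[f(x_0) + 2f(x_1) + ... + 2f(x_{7}) + f(x_8)].
Sum ≈ 1.214.

1.214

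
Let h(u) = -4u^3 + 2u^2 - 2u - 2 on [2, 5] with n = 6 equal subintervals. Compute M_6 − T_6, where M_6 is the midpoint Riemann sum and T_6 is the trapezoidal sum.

M_6 = -555.5.
T_6 = -563.
M_6 − T_6 = 7.5.

7.5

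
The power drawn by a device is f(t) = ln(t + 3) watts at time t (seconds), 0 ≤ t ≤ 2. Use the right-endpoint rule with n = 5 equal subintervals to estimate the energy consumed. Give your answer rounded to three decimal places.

Δt = (2 − 0)/5 = 0.4.
Right endpoints: 0.4, 0.8, 1.2, 1.6, 2.
f(0.4) ≈ 1.224, f(0.8) ≈ 1.335, f(1.2) ≈ 1.435, f(1.6) ≈ 1.526, f(2) ≈ 1.609.
Sum = Δt · [f(0.4) + f(0.8) + f(1.2) + f(1.6) + f(2)].
Sum ≈ 2.852.

2.852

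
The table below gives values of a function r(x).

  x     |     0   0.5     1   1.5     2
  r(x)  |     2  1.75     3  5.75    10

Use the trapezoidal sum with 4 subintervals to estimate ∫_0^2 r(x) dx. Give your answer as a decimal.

Δx = 0.5.
T_4 = (0.5/2)·[2 + 2·1.75 + 2·3 + 2·5.75 + 10] = 8.25.

8.25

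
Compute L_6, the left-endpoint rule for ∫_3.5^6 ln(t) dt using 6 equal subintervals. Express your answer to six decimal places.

Δt = (6 − 3.5)/6 = 5/12.
Left endpoints: 3.5, 47/12, 13/3, 4.75, 31/6, 67/12.
f(3.5) ≈ 1.252763, f(47/12) ≈ 1.365241, f(13/3) ≈ 1.466337, f(4.75) ≈ 1.558145, f(31/6) ≈ 1.642228, f(67/12) ≈ 1.719786.
Sum = Δt · [f(3.5) + f(47/12) + f(13/3) + ...].
Sum ≈ 3.751875.

3.751875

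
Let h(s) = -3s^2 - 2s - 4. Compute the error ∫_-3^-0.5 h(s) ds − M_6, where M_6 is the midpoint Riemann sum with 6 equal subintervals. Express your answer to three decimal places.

-0.109

Exact integral: ∫_-3^-0.5 h(s) ds = -28.125.
M_6 ≈ -28.01649.
Error ≈ -28.125 − (-28.01649) ≈ -0.109.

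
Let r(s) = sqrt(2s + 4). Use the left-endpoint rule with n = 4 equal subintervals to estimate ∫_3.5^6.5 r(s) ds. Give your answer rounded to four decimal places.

10.8981

Δs = (6.5 − 3.5)/4 = 0.75.
Left endpoints: 3.5, 4.25, 5, 5.75.
r(3.5) ≈ 3.3166, r(4.25) ≈ 3.5355, r(5) ≈ 3.7417, r(5.75) ≈ 3.9370.
Sum = Δs · [r(3.5) + r(4.25) + r(5) + r(5.75)].
Sum ≈ 10.8981.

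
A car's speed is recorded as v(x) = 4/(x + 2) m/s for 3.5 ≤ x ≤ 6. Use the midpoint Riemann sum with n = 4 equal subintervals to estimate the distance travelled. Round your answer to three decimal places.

Δx = (6 − 3.5)/4 = 0.625.
Midpoints: 3.8125, 4.4375, 5.0625, 5.6875.
v(3.8125) = 64/93, v(4.4375) = 64/103, v(5.0625) = 64/113, v(5.6875) = 64/123.
Sum = Δx · [v(3.8125) + v(4.4375) + v(5.0625) + v(5.6875)].
Sum ≈ 1.498.

1.498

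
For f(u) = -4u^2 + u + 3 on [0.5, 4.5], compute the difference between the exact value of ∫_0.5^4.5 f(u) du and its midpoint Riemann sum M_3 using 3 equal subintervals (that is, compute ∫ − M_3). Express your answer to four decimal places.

-2.3704

Exact integral: ∫_0.5^4.5 f(u) du ≈ -99.333333.
M_3 ≈ -96.962963.
Error ≈ -99.333333 − (-96.962963) ≈ -2.3704.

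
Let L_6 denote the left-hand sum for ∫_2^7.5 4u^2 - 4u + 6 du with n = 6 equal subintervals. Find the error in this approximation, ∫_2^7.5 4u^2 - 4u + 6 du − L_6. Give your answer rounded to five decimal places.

Exact integral: ∫_2^7.5 f(u) du ≈ 480.3333333.
L_6 ≈ 397.7060185.
Error ≈ 480.3333333 − 397.7060185 ≈ 82.62731.

82.62731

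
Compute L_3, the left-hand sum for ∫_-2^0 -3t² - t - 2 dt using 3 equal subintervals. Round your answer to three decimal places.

Δt = (0 − (-2))/3 = 2/3.
Left endpoints: -2, -4/3, -2/3.
f(-2) = -12, f(-4/3) = -6, f(-2/3) = -8/3.
Sum = Δt · [f(-2) + f(-4/3) + f(-2/3)].
Sum ≈ -13.778.

-13.778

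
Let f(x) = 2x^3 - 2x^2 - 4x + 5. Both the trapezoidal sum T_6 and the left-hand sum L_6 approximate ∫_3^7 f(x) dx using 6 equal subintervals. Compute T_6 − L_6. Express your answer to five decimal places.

T_6 ≈ 897.6296296.
L_6 ≈ 718.9629630.
T_6 − L_6 ≈ 178.66667.

178.66667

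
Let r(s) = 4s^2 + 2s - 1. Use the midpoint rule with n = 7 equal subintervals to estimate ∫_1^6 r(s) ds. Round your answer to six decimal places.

315.816327

Δs = (6 − 1)/7 = 5/7.
Midpoints: 19/14, 29/14, 39/14, 3.5, 59/14, 69/14, 79/14.
r(19/14) = 445/49, r(29/14) = 995/49, r(39/14) = 1745/49, r(3.5) = 55, r(59/14) = 3845/49, r(69/14) = 5195/49, r(79/14) = 6745/49.
Sum = Δs · [r(19/14) + r(29/14) + r(39/14) + ...].
Sum ≈ 315.816327.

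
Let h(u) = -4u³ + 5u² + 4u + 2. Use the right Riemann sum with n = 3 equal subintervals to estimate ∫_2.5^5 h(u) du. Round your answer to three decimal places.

Δu = (5 − 2.5)/3 = 5/6.
Right endpoints: 10/3, 25/6, 5.
h(10/3) = -2086/27, h(25/6) = -19859/108, h(5) = -353.
Sum = Δu · [h(10/3) + h(25/6) + h(5)].
Sum ≈ -511.782.

-511.782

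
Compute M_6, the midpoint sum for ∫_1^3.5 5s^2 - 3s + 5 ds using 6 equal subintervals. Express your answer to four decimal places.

Δs = (3.5 − 1)/6 = 5/12.
Midpoints: 29/24, 1.625, 49/24, 59/24, 2.875, 79/24.
f(29/24) = 4997/576, f(1.625) = 13.328125, f(49/24) = 11357/576, f(59/24) = 16037/576, f(2.875) = 37.703125, f(79/24) = 28397/576.
Sum = Δs · [f(29/24) + f(1.625) + f(49/24) + ...].
Sum ≈ 65.2358.

65.2358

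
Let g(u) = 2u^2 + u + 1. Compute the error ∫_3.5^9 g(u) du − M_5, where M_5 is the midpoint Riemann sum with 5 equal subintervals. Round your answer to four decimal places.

Exact integral: ∫_3.5^9 g(u) du ≈ 497.291667.
M_5 = 496.1825.
Error ≈ 497.291667 − 496.1825 ≈ 1.1092.

1.1092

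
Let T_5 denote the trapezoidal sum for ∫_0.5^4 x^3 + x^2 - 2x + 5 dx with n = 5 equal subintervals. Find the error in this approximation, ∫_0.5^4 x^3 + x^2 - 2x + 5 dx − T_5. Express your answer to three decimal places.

-2.215

Exact integral: ∫_0.5^4 f(x) dx ≈ 87.02604.
T_5 = 89.24125.
Error ≈ 87.02604 − 89.24125 ≈ -2.215.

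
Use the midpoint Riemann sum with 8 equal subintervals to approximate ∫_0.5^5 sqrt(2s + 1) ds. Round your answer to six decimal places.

11.223436

Δs = (5 − 0.5)/8 = 0.5625.
Midpoints: 0.78125, 1.34375, 1.90625, 2.46875, 3.03125, 3.59375, 4.15625, 4.71875.
f(0.78125) ≈ 1.600781, f(1.34375) ≈ 1.920286, f(1.90625) ≈ 2.193741, f(2.46875) ≈ 2.436699, f(3.03125) ≈ 2.657536, f(3.59375) ≈ 2.861381, f(4.15625) ≈ 3.051639, f(4.71875) ≈ 3.230712.
Sum = Δs · [f(0.78125) + f(1.34375) + f(1.90625) + ...].
Sum ≈ 11.223436.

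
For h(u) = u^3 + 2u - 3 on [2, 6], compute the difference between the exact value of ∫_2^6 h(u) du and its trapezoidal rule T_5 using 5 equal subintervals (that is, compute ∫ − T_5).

-5.12

Exact integral: ∫_2^6 h(u) du = 340.
T_5 = 345.12.
Error = 340 − 345.12 = -5.12.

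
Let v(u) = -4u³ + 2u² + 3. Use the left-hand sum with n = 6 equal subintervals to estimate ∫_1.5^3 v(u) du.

-45.953125

Δu = (3 − 1.5)/6 = 0.25.
Left endpoints: 1.5, 1.75, 2, 2.25, 2.5, 2.75.
v(1.5) = -6, v(1.75) = -12.3125, v(2) = -21, v(2.25) = -32.4375, v(2.5) = -47, v(2.75) = -65.0625.
Sum = Δu · [v(1.5) + v(1.75) + v(2) + ...].
Sum = -45.953125.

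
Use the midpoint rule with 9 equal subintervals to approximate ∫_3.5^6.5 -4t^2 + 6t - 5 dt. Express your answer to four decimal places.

Δt = (6.5 − 3.5)/9 = 1/3.
Midpoints: 11/3, 4, 13/3, 14/3, 5, 16/3, 17/3, 6, 19/3.
f(11/3) = -331/9, f(4) = -45, f(13/3) = -487/9, f(14/3) = -577/9, f(5) = -75, f(16/3) = -781/9, f(17/3) = -895/9, f(6) = -113, f(19/3) = -1147/9.
Sum = Δt · [f(11/3) + f(4) + f(13/3) + ...].
Sum ≈ -233.8889.

-233.8889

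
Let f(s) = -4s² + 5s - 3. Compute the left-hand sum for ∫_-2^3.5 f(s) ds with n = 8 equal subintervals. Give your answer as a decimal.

-63.55078125

Δs = (3.5 − (-2))/8 = 0.6875.
Left endpoints: -2, -1.3125, -0.625, 0.0625, 0.75, 1.4375, 2.125, 2.8125.
f(-2) = -29, f(-1.3125) = -16.453125, f(-0.625) = -7.6875, f(0.0625) = -2.703125, f(0.75) = -1.5, f(1.4375) = -4.078125, f(2.125) = -10.4375, f(2.8125) = -20.578125.
Sum = Δs · [f(-2) + f(-1.3125) + f(-0.625) + ...].
Sum = -63.55078125.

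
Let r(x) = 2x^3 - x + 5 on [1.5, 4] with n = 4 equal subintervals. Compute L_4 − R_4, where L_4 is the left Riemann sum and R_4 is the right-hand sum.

-74.21875

L_4 ≈ 96.6699219.
R_4 ≈ 170.8886719.
L_4 − R_4 = -74.21875.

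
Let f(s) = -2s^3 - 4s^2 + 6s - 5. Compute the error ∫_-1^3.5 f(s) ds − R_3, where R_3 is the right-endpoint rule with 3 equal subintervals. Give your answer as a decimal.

Exact integral: ∫_-1^3.5 f(s) ds = -121.78125.
R_3 = -220.5.
Error = -121.78125 − (-220.5) = 98.71875.

98.71875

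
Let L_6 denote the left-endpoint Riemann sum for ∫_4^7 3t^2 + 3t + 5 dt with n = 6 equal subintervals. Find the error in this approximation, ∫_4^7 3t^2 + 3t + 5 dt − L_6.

26.625

Exact integral: ∫_4^7 f(t) dt = 343.5.
L_6 = 316.875.
Error = 343.5 − 316.875 = 26.625.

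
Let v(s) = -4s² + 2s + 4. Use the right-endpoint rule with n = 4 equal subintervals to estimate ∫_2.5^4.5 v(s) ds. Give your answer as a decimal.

Δs = (4.5 − 2.5)/4 = 0.5.
Right endpoints: 3, 3.5, 4, 4.5.
v(3) = -26, v(3.5) = -38, v(4) = -52, v(4.5) = -68.
Sum = Δs · [v(3) + v(3.5) + v(4) + v(4.5)].
Sum = -92.

-92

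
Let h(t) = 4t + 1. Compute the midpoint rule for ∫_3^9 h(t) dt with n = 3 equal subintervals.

150

Δt = (9 − 3)/3 = 2.
Midpoints: 4, 6, 8.
h(4) = 17, h(6) = 25, h(8) = 33.
Sum = Δt · [h(4) + h(6) + h(8)].
Sum = 150.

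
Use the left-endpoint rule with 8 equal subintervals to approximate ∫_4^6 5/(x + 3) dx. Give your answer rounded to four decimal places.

1.2766

Δx = (6 − 4)/8 = 0.25.
Left endpoints: 4, 4.25, 4.5, 4.75, 5, 5.25, 5.5, 5.75.
f(4) = 5/7, f(4.25) = 20/29, f(4.5) = 2/3, f(4.75) = 20/31, f(5) = 0.625, f(5.25) = 20/33, f(5.5) = 10/17, f(5.75) = 4/7.
Sum = Δx · [f(4) + f(4.25) + f(4.5) + ...].
Sum ≈ 1.2766.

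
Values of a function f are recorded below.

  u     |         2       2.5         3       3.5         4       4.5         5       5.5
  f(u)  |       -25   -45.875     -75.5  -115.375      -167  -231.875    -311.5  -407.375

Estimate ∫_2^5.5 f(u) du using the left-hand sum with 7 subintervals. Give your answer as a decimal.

Δu = 0.5.
Sum = 0.5·[(-25) + (-45.875) + (-75.5) + (-115.375) + (-167) + (-231.875) + (-311.5)] = -486.0625.

-486.0625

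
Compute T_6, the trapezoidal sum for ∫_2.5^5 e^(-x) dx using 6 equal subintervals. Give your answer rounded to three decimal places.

0.076

Δx = (5 − 2.5)/6 = 5/12.
f(2.5) ≈ 0.082, f(35/12) ≈ 0.054, f(10/3) ≈ 0.036, f(3.75) ≈ 0.024, f(25/6) ≈ 0.016, f(55/12) ≈ 0.010, f(5) ≈ 0.007.
T_6 = (Δx/2)·[f(x_0) + 2f(x_1) + ... + 2f(x_{5}) + f(x_6)].
Sum ≈ 0.076.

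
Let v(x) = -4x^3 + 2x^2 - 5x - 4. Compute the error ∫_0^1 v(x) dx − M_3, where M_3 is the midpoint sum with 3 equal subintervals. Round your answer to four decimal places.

Exact integral: ∫_0^1 v(x) dx ≈ -6.833333.
M_3 ≈ -6.796296.
Error ≈ -6.833333 − (-6.796296) ≈ -0.0370.

-0.0370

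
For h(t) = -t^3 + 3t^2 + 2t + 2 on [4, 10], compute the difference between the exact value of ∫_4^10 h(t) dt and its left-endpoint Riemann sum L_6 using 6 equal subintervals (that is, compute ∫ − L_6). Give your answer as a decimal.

Exact integral: ∫_4^10 h(t) dt = -1404.
L_6 = -1086.
Error = -1404 − (-1086) = -318.

-318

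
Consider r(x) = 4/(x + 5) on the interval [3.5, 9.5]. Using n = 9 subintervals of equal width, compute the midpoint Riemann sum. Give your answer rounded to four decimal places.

2.1357

Δx = (9.5 − 3.5)/9 = 2/3.
Midpoints: 23/6, 4.5, 31/6, 35/6, 6.5, 43/6, 47/6, 8.5, 55/6.
r(23/6) = 24/53, r(4.5) = 8/19, r(31/6) = 24/61, r(35/6) = 24/65, r(6.5) = 8/23, r(43/6) = 24/73, r(47/6) = 24/77, r(8.5) = 8/27, r(55/6) = 24/85.
Sum = Δx · [r(23/6) + r(4.5) + r(31/6) + ...].
Sum ≈ 2.1357.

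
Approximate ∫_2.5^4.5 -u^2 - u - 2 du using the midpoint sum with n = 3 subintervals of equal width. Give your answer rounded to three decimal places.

-36.093

Δu = (4.5 − 2.5)/3 = 2/3.
Midpoints: 17/6, 3.5, 25/6.
f(17/6) = -463/36, f(3.5) = -17.75, f(25/6) = -847/36.
Sum = Δu · [f(17/6) + f(3.5) + f(25/6)].
Sum ≈ -36.093.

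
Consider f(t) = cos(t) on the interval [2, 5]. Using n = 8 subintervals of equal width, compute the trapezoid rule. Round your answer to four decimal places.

Δt = (5 − 2)/8 = 0.375.
f(2) ≈ -0.4161, f(2.375) ≈ -0.7203, f(2.75) ≈ -0.9243, f(3.125) ≈ -0.9999, f(3.5) ≈ -0.9365, f(3.875) ≈ -0.7429, f(4.25) ≈ -0.4461, f(4.625) ≈ -0.0873, f(5) ≈ 0.2837.
T_8 = (Δt/2)·[f(t_0) + 2f(t_1) + ... + 2f(t_{7}) + f(t_8)].
Sum ≈ -1.8463.

-1.8463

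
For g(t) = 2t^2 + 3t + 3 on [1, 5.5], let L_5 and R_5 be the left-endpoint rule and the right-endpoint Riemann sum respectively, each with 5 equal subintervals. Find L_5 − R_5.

-64.8

L_5 = 136.44.
R_5 = 201.24.
L_5 − R_5 = -64.8.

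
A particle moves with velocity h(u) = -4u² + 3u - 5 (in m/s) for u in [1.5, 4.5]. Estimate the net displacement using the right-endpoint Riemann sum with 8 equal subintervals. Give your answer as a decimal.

Δu = (4.5 − 1.5)/8 = 0.375.
Right endpoints: 1.875, 2.25, 2.625, 3, 3.375, 3.75, 4.125, 4.5.
h(1.875) = -13.4375, h(2.25) = -18.5, h(2.625) = -24.6875, h(3) = -32, h(3.375) = -40.4375, h(3.75) = -50, h(4.125) = -60.6875, h(4.5) = -72.5.
Sum = Δu · [h(1.875) + h(2.25) + h(2.625) + ...].
Sum = -117.09375.

-117.09375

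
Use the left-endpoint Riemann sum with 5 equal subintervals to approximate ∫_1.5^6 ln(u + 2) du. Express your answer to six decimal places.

7.368047

Δu = (6 − 1.5)/5 = 0.9.
Left endpoints: 1.5, 2.4, 3.3, 4.2, 5.1.
f(1.5) ≈ 1.252763, f(2.4) ≈ 1.481605, f(3.3) ≈ 1.667707, f(4.2) ≈ 1.824549, f(5.1) ≈ 1.960095.
Sum = Δu · [f(1.5) + f(2.4) + f(3.3) + f(4.2) + f(5.1)].
Sum ≈ 7.368047.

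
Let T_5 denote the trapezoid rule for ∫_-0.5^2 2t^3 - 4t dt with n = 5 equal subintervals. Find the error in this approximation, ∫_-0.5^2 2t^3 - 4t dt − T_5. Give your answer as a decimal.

-0.46875

Exact integral: ∫_-0.5^2 f(t) dt = 0.46875.
T_5 = 0.9375.
Error = 0.46875 − 0.9375 = -0.46875.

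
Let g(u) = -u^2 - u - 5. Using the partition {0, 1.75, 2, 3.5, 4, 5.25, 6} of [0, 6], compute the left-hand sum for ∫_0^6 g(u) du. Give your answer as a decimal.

-97.6875

Subinterval widths: 1.75, 0.25, 1.5, 0.5, 1.25, 0.75.
Left endpoints: 0, 1.75, 2, 3.5, 4, 5.25.
g(0) = -5, g(1.75) = -9.8125, g(2) = -11, g(3.5) = -20.75, g(4) = -25, g(5.25) = -37.8125.
Sum = Σ Δu_i · g(u_i).
Sum = -97.6875.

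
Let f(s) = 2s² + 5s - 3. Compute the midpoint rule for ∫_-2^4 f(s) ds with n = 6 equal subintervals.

Δs = (4 − (-2))/6 = 1.
Midpoints: -1.5, -0.5, 0.5, 1.5, 2.5, 3.5.
f(-1.5) = -6, f(-0.5) = -5, f(0.5) = 0, f(1.5) = 9, f(2.5) = 22, f(3.5) = 39.
Sum = Δs · [f(-1.5) + f(-0.5) + f(0.5) + ...].
Sum = 59.

59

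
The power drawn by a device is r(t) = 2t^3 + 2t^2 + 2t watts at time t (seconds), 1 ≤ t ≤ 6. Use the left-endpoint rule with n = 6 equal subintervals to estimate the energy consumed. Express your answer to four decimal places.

Δt = (6 − 1)/6 = 5/6.
Left endpoints: 1, 11/6, 8/3, 3.5, 13/3, 31/6.
r(1) = 6, r(11/6) = 2453/108, r(8/3) = 1552/27, r(3.5) = 117.25, r(13/3) = 5642/27, r(31/6) = 36673/108.
Sum = Δt · [r(1) + r(11/6) + r(8/3) + ...].
Sum ≈ 626.6435.

626.6435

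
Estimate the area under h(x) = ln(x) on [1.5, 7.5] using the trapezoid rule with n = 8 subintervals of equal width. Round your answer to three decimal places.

8.479

Δx = (7.5 − 1.5)/8 = 0.75.
h(1.5) ≈ 0.405, h(2.25) ≈ 0.811, h(3) ≈ 1.099, h(3.75) ≈ 1.322, h(4.5) ≈ 1.504, h(5.25) ≈ 1.658, h(6) ≈ 1.792, h(6.75) ≈ 1.910, h(7.5) ≈ 2.015.
T_8 = (Δx/2)·[h(x_0) + 2h(x_1) + ... + 2h(x_{7}) + h(x_8)].
Sum ≈ 8.479.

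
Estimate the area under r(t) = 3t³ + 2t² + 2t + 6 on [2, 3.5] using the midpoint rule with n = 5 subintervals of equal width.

Δt = (3.5 − 2)/5 = 0.3.
Midpoints: 2.15, 2.45, 2.75, 3.05, 3.35.
r(2.15) = 49.360125, r(2.45) = 67.023375, r(2.75) = 89.015625, r(3.05) = 115.822875, r(3.35) = 147.931125.
Sum = Δt · [r(2.15) + r(2.45) + r(2.75) + r(3.05) + r(3.35)].
Sum = 140.7459375.

140.7459375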